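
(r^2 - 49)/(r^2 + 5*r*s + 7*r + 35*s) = (r - 7)/(r + 5*s)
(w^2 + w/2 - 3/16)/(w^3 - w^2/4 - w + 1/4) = (w + 3/4)/(w^2 - 1)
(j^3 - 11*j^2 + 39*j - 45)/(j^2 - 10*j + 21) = (j^2 - 8*j + 15)/(j - 7)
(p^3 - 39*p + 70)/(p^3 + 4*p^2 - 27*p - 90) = (p^2 + 5*p - 14)/(p^2 + 9*p + 18)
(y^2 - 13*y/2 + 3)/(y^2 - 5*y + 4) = (y^2 - 13*y/2 + 3)/(y^2 - 5*y + 4)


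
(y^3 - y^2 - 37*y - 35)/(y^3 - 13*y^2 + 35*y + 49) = (y + 5)/(y - 7)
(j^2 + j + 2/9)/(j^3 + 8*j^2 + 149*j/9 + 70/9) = (3*j + 1)/(3*j^2 + 22*j + 35)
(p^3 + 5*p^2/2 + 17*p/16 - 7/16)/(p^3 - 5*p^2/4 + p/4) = (4*p^2 + 11*p + 7)/(4*p*(p - 1))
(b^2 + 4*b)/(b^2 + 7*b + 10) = b*(b + 4)/(b^2 + 7*b + 10)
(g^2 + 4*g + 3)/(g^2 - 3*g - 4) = (g + 3)/(g - 4)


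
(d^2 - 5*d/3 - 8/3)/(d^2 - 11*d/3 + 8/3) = (d + 1)/(d - 1)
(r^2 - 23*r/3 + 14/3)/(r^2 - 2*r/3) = (r - 7)/r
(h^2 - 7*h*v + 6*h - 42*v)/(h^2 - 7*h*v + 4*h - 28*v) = (h + 6)/(h + 4)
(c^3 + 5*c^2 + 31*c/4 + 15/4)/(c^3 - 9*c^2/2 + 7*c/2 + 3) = (4*c^3 + 20*c^2 + 31*c + 15)/(2*(2*c^3 - 9*c^2 + 7*c + 6))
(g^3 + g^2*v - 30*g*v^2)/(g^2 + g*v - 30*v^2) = g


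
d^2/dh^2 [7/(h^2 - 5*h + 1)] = 14*(-h^2 + 5*h + (2*h - 5)^2 - 1)/(h^2 - 5*h + 1)^3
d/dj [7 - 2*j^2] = -4*j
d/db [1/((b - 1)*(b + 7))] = 2*(-b - 3)/(b^4 + 12*b^3 + 22*b^2 - 84*b + 49)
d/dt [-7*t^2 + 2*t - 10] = 2 - 14*t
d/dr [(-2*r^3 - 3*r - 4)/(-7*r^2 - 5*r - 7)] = (14*r^4 + 20*r^3 + 21*r^2 - 56*r + 1)/(49*r^4 + 70*r^3 + 123*r^2 + 70*r + 49)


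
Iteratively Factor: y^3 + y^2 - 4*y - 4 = (y + 2)*(y^2 - y - 2) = (y + 1)*(y + 2)*(y - 2)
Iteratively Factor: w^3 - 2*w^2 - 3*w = (w - 3)*(w^2 + w) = (w - 3)*(w + 1)*(w)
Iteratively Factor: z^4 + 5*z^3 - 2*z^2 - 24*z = (z - 2)*(z^3 + 7*z^2 + 12*z) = (z - 2)*(z + 3)*(z^2 + 4*z) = (z - 2)*(z + 3)*(z + 4)*(z)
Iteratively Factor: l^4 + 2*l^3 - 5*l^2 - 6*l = (l + 1)*(l^3 + l^2 - 6*l) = l*(l + 1)*(l^2 + l - 6) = l*(l + 1)*(l + 3)*(l - 2)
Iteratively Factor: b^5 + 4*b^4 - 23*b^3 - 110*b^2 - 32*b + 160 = (b - 1)*(b^4 + 5*b^3 - 18*b^2 - 128*b - 160) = (b - 5)*(b - 1)*(b^3 + 10*b^2 + 32*b + 32) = (b - 5)*(b - 1)*(b + 4)*(b^2 + 6*b + 8) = (b - 5)*(b - 1)*(b + 2)*(b + 4)*(b + 4)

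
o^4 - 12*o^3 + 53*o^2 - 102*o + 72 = (o - 4)*(o - 3)^2*(o - 2)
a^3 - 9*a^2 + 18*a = a*(a - 6)*(a - 3)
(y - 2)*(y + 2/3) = y^2 - 4*y/3 - 4/3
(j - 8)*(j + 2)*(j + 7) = j^3 + j^2 - 58*j - 112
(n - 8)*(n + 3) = n^2 - 5*n - 24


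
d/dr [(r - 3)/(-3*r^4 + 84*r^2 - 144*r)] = (-r*(r^3 - 28*r + 48) + 4*(r - 3)*(r^3 - 14*r + 12))/(3*r^2*(r^3 - 28*r + 48)^2)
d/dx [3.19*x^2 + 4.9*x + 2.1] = 6.38*x + 4.9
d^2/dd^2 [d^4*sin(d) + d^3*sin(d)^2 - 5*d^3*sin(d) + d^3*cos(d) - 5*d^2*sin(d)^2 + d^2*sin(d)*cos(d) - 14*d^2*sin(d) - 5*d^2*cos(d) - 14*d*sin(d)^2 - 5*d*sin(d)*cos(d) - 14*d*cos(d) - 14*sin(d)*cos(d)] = -d^4*sin(d) + 5*d^3*sin(d) + 7*d^3*cos(d) + 2*d^3*cos(2*d) + 20*d^2*sin(d) + 4*d^2*sin(2*d) - 25*d^2*cos(d) - 10*d^2*cos(2*d) - 10*d*sin(d) - 10*d*sin(2*d) - 36*d*cos(d) - 27*d*cos(2*d) + 3*d + sin(2*d) - 10*cos(d) - 5*cos(2*d) - 5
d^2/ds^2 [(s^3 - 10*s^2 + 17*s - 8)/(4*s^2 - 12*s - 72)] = (7*s^3 - 201*s^2 + 981*s - 2187)/(s^6 - 9*s^5 - 27*s^4 + 297*s^3 + 486*s^2 - 2916*s - 5832)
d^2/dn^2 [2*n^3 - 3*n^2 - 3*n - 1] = 12*n - 6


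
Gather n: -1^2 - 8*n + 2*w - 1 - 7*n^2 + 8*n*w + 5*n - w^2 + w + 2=-7*n^2 + n*(8*w - 3) - w^2 + 3*w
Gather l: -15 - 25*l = -25*l - 15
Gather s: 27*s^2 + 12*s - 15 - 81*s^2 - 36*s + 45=-54*s^2 - 24*s + 30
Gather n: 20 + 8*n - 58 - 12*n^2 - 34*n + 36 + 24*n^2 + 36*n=12*n^2 + 10*n - 2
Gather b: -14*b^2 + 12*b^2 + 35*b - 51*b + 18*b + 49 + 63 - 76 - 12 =-2*b^2 + 2*b + 24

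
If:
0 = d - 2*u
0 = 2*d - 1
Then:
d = 1/2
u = 1/4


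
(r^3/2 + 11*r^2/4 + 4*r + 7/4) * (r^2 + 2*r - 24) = r^5/2 + 15*r^4/4 - 5*r^3/2 - 225*r^2/4 - 185*r/2 - 42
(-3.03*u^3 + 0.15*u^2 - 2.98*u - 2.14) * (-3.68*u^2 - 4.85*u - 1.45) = 11.1504*u^5 + 14.1435*u^4 + 14.6324*u^3 + 22.1107*u^2 + 14.7*u + 3.103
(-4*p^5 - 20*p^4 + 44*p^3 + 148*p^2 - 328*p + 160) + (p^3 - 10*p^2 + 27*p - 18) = -4*p^5 - 20*p^4 + 45*p^3 + 138*p^2 - 301*p + 142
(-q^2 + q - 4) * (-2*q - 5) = 2*q^3 + 3*q^2 + 3*q + 20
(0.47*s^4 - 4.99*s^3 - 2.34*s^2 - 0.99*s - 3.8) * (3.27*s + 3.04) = 1.5369*s^5 - 14.8885*s^4 - 22.8214*s^3 - 10.3509*s^2 - 15.4356*s - 11.552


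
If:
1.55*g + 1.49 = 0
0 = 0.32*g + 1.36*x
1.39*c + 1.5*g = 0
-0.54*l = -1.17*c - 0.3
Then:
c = 1.04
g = -0.96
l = 2.80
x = 0.23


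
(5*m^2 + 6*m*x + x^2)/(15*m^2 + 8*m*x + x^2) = (m + x)/(3*m + x)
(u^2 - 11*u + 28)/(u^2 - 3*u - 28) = (u - 4)/(u + 4)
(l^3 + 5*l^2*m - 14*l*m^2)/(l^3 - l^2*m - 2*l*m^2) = (l + 7*m)/(l + m)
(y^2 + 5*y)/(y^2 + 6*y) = (y + 5)/(y + 6)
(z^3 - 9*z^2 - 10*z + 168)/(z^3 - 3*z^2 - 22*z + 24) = (z - 7)/(z - 1)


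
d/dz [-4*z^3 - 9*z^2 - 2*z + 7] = -12*z^2 - 18*z - 2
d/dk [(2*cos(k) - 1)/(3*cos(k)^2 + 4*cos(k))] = 2*(-2*sin(k)^3/cos(k)^2 + sin(k) - 3*tan(k))/(3*cos(k) + 4)^2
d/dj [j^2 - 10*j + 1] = 2*j - 10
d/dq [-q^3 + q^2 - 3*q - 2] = -3*q^2 + 2*q - 3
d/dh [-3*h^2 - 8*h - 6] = -6*h - 8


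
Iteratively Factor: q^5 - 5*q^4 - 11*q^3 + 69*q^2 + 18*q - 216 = (q - 3)*(q^4 - 2*q^3 - 17*q^2 + 18*q + 72) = (q - 3)*(q + 3)*(q^3 - 5*q^2 - 2*q + 24) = (q - 3)*(q + 2)*(q + 3)*(q^2 - 7*q + 12) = (q - 3)^2*(q + 2)*(q + 3)*(q - 4)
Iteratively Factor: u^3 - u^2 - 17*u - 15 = (u - 5)*(u^2 + 4*u + 3) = (u - 5)*(u + 3)*(u + 1)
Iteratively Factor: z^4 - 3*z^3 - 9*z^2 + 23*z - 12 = (z - 1)*(z^3 - 2*z^2 - 11*z + 12) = (z - 4)*(z - 1)*(z^2 + 2*z - 3) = (z - 4)*(z - 1)*(z + 3)*(z - 1)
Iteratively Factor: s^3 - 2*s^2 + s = (s - 1)*(s^2 - s) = (s - 1)^2*(s)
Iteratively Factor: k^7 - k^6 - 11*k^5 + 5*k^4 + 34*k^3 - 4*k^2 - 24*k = (k + 2)*(k^6 - 3*k^5 - 5*k^4 + 15*k^3 + 4*k^2 - 12*k) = (k - 3)*(k + 2)*(k^5 - 5*k^3 + 4*k) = (k - 3)*(k - 2)*(k + 2)*(k^4 + 2*k^3 - k^2 - 2*k) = (k - 3)*(k - 2)*(k - 1)*(k + 2)*(k^3 + 3*k^2 + 2*k) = k*(k - 3)*(k - 2)*(k - 1)*(k + 2)*(k^2 + 3*k + 2) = k*(k - 3)*(k - 2)*(k - 1)*(k + 1)*(k + 2)*(k + 2)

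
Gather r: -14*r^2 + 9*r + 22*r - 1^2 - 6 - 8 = -14*r^2 + 31*r - 15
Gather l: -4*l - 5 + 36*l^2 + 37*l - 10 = 36*l^2 + 33*l - 15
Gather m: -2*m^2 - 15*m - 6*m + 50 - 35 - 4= -2*m^2 - 21*m + 11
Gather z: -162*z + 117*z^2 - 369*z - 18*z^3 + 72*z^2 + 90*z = -18*z^3 + 189*z^2 - 441*z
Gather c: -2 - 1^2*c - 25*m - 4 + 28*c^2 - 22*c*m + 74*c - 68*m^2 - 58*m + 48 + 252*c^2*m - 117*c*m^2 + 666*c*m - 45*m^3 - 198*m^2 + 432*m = c^2*(252*m + 28) + c*(-117*m^2 + 644*m + 73) - 45*m^3 - 266*m^2 + 349*m + 42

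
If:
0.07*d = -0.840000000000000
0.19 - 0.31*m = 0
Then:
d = -12.00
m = 0.61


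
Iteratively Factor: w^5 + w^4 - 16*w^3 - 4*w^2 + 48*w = (w)*(w^4 + w^3 - 16*w^2 - 4*w + 48) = w*(w - 3)*(w^3 + 4*w^2 - 4*w - 16) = w*(w - 3)*(w + 2)*(w^2 + 2*w - 8) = w*(w - 3)*(w - 2)*(w + 2)*(w + 4)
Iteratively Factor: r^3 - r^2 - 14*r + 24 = (r + 4)*(r^2 - 5*r + 6) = (r - 2)*(r + 4)*(r - 3)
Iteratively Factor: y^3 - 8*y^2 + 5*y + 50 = (y - 5)*(y^2 - 3*y - 10) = (y - 5)*(y + 2)*(y - 5)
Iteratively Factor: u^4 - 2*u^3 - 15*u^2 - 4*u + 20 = (u + 2)*(u^3 - 4*u^2 - 7*u + 10) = (u - 1)*(u + 2)*(u^2 - 3*u - 10) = (u - 1)*(u + 2)^2*(u - 5)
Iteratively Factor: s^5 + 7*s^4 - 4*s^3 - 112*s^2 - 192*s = (s)*(s^4 + 7*s^3 - 4*s^2 - 112*s - 192) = s*(s + 3)*(s^3 + 4*s^2 - 16*s - 64) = s*(s + 3)*(s + 4)*(s^2 - 16) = s*(s - 4)*(s + 3)*(s + 4)*(s + 4)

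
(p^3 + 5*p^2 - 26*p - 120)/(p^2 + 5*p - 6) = (p^2 - p - 20)/(p - 1)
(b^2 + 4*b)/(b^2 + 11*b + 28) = b/(b + 7)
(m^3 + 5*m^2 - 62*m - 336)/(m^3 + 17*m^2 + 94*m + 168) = (m - 8)/(m + 4)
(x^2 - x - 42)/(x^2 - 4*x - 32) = (-x^2 + x + 42)/(-x^2 + 4*x + 32)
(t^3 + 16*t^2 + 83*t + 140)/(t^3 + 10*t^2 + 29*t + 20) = (t + 7)/(t + 1)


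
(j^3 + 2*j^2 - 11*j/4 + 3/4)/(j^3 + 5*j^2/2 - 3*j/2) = (j - 1/2)/j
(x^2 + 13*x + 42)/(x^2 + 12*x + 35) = (x + 6)/(x + 5)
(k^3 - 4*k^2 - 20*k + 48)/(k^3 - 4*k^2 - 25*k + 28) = (k^2 - 8*k + 12)/(k^2 - 8*k + 7)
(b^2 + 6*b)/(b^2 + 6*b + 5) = b*(b + 6)/(b^2 + 6*b + 5)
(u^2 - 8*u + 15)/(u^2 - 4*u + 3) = (u - 5)/(u - 1)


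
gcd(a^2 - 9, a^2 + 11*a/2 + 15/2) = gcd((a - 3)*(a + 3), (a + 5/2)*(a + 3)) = a + 3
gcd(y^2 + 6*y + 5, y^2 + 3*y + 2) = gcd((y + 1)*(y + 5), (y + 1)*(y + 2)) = y + 1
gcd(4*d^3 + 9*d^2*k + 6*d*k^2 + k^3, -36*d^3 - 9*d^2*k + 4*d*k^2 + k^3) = 4*d + k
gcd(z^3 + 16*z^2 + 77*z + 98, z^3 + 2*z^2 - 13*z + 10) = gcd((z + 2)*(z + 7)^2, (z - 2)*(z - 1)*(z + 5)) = 1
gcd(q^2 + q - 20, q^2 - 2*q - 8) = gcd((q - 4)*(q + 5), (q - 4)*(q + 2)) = q - 4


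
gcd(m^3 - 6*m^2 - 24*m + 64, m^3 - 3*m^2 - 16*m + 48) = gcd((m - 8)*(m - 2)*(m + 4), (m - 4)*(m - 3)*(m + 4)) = m + 4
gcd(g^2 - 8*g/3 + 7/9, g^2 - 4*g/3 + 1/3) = g - 1/3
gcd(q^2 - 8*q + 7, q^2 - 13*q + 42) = q - 7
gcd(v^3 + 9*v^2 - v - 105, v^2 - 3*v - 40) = v + 5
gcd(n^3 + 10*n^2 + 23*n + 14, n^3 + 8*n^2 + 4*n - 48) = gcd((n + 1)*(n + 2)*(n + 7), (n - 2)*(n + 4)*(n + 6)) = 1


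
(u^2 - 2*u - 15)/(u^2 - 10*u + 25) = (u + 3)/(u - 5)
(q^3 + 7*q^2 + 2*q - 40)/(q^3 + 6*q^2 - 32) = (q + 5)/(q + 4)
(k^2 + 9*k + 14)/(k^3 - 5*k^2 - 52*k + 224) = (k + 2)/(k^2 - 12*k + 32)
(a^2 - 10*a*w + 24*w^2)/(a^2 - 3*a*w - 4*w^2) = (a - 6*w)/(a + w)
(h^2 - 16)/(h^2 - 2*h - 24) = (h - 4)/(h - 6)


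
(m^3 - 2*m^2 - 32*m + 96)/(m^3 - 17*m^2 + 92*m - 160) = (m^2 + 2*m - 24)/(m^2 - 13*m + 40)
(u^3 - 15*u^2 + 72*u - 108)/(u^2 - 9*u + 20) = (u^3 - 15*u^2 + 72*u - 108)/(u^2 - 9*u + 20)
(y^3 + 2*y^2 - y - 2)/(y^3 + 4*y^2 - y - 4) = (y + 2)/(y + 4)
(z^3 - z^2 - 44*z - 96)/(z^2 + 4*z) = z - 5 - 24/z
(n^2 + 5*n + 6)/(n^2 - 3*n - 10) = (n + 3)/(n - 5)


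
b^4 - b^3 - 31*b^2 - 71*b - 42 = (b - 7)*(b + 1)*(b + 2)*(b + 3)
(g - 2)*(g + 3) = g^2 + g - 6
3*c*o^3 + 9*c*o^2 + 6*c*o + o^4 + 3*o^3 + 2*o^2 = o*(3*c + o)*(o + 1)*(o + 2)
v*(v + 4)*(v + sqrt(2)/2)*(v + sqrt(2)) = v^4 + 3*sqrt(2)*v^3/2 + 4*v^3 + v^2 + 6*sqrt(2)*v^2 + 4*v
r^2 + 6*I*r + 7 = (r - I)*(r + 7*I)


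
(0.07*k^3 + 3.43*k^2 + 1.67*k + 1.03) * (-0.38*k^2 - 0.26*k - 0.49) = -0.0266*k^5 - 1.3216*k^4 - 1.5607*k^3 - 2.5063*k^2 - 1.0861*k - 0.5047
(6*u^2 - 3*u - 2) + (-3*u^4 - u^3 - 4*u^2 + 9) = -3*u^4 - u^3 + 2*u^2 - 3*u + 7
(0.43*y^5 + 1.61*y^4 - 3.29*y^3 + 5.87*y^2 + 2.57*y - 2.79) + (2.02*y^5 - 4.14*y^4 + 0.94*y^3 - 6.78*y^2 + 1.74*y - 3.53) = 2.45*y^5 - 2.53*y^4 - 2.35*y^3 - 0.91*y^2 + 4.31*y - 6.32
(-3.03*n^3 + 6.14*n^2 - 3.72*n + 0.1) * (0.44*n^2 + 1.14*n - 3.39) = -1.3332*n^5 - 0.752599999999999*n^4 + 15.6345*n^3 - 25.0114*n^2 + 12.7248*n - 0.339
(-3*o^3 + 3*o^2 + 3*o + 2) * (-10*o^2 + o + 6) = 30*o^5 - 33*o^4 - 45*o^3 + o^2 + 20*o + 12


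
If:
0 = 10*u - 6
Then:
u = 3/5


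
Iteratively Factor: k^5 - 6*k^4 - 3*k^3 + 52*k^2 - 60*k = (k + 3)*(k^4 - 9*k^3 + 24*k^2 - 20*k) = (k - 2)*(k + 3)*(k^3 - 7*k^2 + 10*k) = (k - 5)*(k - 2)*(k + 3)*(k^2 - 2*k) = k*(k - 5)*(k - 2)*(k + 3)*(k - 2)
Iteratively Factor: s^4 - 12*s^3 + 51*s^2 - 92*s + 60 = (s - 3)*(s^3 - 9*s^2 + 24*s - 20) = (s - 3)*(s - 2)*(s^2 - 7*s + 10) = (s - 3)*(s - 2)^2*(s - 5)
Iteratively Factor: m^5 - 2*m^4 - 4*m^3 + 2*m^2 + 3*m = (m)*(m^4 - 2*m^3 - 4*m^2 + 2*m + 3) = m*(m + 1)*(m^3 - 3*m^2 - m + 3) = m*(m + 1)^2*(m^2 - 4*m + 3) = m*(m - 1)*(m + 1)^2*(m - 3)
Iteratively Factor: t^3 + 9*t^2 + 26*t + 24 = (t + 2)*(t^2 + 7*t + 12) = (t + 2)*(t + 3)*(t + 4)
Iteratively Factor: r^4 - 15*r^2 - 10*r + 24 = (r + 3)*(r^3 - 3*r^2 - 6*r + 8) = (r - 4)*(r + 3)*(r^2 + r - 2) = (r - 4)*(r - 1)*(r + 3)*(r + 2)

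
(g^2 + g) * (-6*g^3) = -6*g^5 - 6*g^4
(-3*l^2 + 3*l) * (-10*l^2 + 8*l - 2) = 30*l^4 - 54*l^3 + 30*l^2 - 6*l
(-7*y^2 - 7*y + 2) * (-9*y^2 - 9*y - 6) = 63*y^4 + 126*y^3 + 87*y^2 + 24*y - 12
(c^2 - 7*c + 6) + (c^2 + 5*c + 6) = 2*c^2 - 2*c + 12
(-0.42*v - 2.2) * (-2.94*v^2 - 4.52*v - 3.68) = 1.2348*v^3 + 8.3664*v^2 + 11.4896*v + 8.096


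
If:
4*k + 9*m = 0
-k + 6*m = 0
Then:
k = 0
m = 0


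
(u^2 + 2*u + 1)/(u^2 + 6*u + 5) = (u + 1)/(u + 5)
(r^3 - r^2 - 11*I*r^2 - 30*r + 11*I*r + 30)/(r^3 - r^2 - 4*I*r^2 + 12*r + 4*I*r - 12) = (r - 5*I)/(r + 2*I)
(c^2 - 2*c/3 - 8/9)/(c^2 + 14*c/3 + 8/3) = (c - 4/3)/(c + 4)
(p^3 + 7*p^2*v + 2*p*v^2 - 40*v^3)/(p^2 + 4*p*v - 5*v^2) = (p^2 + 2*p*v - 8*v^2)/(p - v)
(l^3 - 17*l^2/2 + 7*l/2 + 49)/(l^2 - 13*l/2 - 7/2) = (2*l^2 - 3*l - 14)/(2*l + 1)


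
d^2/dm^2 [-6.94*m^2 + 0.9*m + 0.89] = -13.8800000000000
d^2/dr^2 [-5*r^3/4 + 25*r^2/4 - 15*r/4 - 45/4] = 25/2 - 15*r/2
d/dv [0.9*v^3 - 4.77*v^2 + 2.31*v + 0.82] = 2.7*v^2 - 9.54*v + 2.31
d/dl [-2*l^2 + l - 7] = 1 - 4*l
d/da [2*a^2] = 4*a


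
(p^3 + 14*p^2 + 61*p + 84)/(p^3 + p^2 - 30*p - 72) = (p + 7)/(p - 6)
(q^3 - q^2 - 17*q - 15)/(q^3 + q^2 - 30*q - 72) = (q^2 - 4*q - 5)/(q^2 - 2*q - 24)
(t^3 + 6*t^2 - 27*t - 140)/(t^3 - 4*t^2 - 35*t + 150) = (t^2 + 11*t + 28)/(t^2 + t - 30)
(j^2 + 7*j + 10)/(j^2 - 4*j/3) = 3*(j^2 + 7*j + 10)/(j*(3*j - 4))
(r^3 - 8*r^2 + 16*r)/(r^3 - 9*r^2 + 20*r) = (r - 4)/(r - 5)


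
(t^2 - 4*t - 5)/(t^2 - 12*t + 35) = (t + 1)/(t - 7)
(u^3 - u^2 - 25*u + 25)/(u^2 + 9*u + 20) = (u^2 - 6*u + 5)/(u + 4)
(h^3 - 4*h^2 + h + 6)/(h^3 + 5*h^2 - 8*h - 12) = (h - 3)/(h + 6)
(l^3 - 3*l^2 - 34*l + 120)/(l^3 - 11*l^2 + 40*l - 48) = (l^2 + l - 30)/(l^2 - 7*l + 12)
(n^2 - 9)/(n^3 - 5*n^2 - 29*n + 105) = (n + 3)/(n^2 - 2*n - 35)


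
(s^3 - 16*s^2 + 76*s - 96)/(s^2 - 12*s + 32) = (s^2 - 8*s + 12)/(s - 4)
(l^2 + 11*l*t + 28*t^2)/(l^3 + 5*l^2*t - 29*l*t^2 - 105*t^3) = (-l - 4*t)/(-l^2 + 2*l*t + 15*t^2)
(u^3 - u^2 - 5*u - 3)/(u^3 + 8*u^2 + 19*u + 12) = (u^2 - 2*u - 3)/(u^2 + 7*u + 12)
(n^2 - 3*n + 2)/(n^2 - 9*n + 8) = (n - 2)/(n - 8)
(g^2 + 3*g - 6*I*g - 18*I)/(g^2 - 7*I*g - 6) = (g + 3)/(g - I)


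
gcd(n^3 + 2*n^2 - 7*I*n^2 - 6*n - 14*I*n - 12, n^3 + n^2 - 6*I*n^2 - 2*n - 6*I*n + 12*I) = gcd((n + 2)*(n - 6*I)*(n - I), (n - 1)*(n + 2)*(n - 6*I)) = n^2 + n*(2 - 6*I) - 12*I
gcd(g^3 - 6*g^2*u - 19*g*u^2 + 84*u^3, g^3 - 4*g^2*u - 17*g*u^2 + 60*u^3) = -g^2 - g*u + 12*u^2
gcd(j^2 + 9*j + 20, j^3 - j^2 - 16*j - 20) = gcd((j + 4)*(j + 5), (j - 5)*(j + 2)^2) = 1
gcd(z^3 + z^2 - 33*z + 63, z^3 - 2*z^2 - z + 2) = 1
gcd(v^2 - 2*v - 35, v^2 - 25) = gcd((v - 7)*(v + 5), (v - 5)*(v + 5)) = v + 5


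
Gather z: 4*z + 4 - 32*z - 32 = -28*z - 28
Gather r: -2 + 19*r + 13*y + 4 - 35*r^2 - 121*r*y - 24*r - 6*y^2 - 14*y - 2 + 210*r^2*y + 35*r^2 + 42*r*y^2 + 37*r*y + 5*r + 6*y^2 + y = 210*r^2*y + r*(42*y^2 - 84*y)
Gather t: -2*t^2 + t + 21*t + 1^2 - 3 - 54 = -2*t^2 + 22*t - 56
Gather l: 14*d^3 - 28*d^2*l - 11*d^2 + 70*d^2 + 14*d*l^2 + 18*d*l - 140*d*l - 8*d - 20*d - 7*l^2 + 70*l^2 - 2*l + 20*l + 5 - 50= 14*d^3 + 59*d^2 - 28*d + l^2*(14*d + 63) + l*(-28*d^2 - 122*d + 18) - 45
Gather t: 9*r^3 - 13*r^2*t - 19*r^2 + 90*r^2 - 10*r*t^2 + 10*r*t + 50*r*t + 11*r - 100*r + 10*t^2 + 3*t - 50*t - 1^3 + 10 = 9*r^3 + 71*r^2 - 89*r + t^2*(10 - 10*r) + t*(-13*r^2 + 60*r - 47) + 9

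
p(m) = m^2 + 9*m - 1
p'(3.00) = 15.00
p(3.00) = 35.00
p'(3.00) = 15.00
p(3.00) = 35.00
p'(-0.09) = 8.82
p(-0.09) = -1.80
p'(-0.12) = 8.76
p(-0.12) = -2.07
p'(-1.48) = 6.04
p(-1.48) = -12.13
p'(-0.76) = 7.48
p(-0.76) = -7.26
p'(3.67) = 16.34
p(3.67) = 45.50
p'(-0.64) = 7.72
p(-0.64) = -6.35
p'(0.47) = 9.94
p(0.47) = 3.45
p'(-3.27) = 2.46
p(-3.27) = -19.74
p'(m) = 2*m + 9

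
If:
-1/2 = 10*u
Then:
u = -1/20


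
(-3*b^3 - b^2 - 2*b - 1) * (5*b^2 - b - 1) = -15*b^5 - 2*b^4 - 6*b^3 - 2*b^2 + 3*b + 1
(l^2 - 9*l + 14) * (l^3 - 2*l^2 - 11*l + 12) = l^5 - 11*l^4 + 21*l^3 + 83*l^2 - 262*l + 168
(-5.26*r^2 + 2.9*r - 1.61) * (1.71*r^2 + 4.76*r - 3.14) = -8.9946*r^4 - 20.0786*r^3 + 27.5673*r^2 - 16.7696*r + 5.0554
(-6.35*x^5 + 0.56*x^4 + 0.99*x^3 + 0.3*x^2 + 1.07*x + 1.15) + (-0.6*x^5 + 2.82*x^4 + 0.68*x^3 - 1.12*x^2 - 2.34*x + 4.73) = -6.95*x^5 + 3.38*x^4 + 1.67*x^3 - 0.82*x^2 - 1.27*x + 5.88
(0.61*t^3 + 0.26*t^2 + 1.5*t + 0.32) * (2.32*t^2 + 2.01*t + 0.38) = 1.4152*t^5 + 1.8293*t^4 + 4.2344*t^3 + 3.8562*t^2 + 1.2132*t + 0.1216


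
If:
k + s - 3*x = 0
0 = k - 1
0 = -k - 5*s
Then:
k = 1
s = -1/5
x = 4/15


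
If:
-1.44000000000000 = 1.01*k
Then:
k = -1.43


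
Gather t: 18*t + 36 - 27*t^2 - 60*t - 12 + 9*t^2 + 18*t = -18*t^2 - 24*t + 24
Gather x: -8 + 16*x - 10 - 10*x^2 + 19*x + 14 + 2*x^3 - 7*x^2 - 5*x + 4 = 2*x^3 - 17*x^2 + 30*x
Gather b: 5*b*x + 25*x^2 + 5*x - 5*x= 5*b*x + 25*x^2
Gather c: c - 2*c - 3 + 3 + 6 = 6 - c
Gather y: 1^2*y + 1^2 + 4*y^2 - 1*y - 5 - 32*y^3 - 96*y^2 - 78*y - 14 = -32*y^3 - 92*y^2 - 78*y - 18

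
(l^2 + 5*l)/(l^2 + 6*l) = (l + 5)/(l + 6)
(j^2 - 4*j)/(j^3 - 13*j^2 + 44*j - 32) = j/(j^2 - 9*j + 8)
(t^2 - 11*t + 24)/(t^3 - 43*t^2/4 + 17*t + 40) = 4*(t - 3)/(4*t^2 - 11*t - 20)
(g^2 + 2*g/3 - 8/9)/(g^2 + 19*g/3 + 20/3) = (g - 2/3)/(g + 5)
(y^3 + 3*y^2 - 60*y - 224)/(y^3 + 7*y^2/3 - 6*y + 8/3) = 3*(y^2 - y - 56)/(3*y^2 - 5*y + 2)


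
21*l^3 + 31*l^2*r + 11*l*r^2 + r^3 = (l + r)*(3*l + r)*(7*l + r)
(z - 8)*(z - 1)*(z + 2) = z^3 - 7*z^2 - 10*z + 16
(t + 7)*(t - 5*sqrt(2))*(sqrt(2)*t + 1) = sqrt(2)*t^3 - 9*t^2 + 7*sqrt(2)*t^2 - 63*t - 5*sqrt(2)*t - 35*sqrt(2)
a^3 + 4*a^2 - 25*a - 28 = (a - 4)*(a + 1)*(a + 7)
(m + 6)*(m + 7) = m^2 + 13*m + 42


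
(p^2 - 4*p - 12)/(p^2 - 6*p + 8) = (p^2 - 4*p - 12)/(p^2 - 6*p + 8)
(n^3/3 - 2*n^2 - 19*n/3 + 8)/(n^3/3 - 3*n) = (n^2 - 9*n + 8)/(n*(n - 3))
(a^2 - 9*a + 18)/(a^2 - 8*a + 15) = (a - 6)/(a - 5)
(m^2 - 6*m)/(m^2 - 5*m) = (m - 6)/(m - 5)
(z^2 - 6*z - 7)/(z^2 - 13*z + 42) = (z + 1)/(z - 6)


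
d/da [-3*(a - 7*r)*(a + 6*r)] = -6*a + 3*r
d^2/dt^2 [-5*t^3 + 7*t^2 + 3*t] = 14 - 30*t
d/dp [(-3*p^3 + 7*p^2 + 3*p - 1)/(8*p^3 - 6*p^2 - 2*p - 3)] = (-38*p^4 - 36*p^3 + 55*p^2 - 54*p - 11)/(64*p^6 - 96*p^5 + 4*p^4 - 24*p^3 + 40*p^2 + 12*p + 9)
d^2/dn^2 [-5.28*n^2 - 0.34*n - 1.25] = -10.5600000000000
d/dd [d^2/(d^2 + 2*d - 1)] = 2*d*(d - 1)/(d^4 + 4*d^3 + 2*d^2 - 4*d + 1)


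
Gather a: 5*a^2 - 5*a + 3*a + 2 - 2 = 5*a^2 - 2*a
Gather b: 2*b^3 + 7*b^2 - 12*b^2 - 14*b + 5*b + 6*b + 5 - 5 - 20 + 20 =2*b^3 - 5*b^2 - 3*b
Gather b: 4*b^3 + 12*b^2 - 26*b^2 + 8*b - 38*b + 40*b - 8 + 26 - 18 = 4*b^3 - 14*b^2 + 10*b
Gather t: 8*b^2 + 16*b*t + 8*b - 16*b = 8*b^2 + 16*b*t - 8*b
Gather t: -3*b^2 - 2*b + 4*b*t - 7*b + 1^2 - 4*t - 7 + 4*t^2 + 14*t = -3*b^2 - 9*b + 4*t^2 + t*(4*b + 10) - 6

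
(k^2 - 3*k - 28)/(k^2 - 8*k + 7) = (k + 4)/(k - 1)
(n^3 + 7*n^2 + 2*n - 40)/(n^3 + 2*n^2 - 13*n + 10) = (n + 4)/(n - 1)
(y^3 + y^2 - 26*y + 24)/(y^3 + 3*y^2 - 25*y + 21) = (y^2 + 2*y - 24)/(y^2 + 4*y - 21)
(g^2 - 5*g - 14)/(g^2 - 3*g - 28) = (g + 2)/(g + 4)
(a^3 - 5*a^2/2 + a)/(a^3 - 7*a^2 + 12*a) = (a^2 - 5*a/2 + 1)/(a^2 - 7*a + 12)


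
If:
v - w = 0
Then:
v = w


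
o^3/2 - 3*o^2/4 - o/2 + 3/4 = (o/2 + 1/2)*(o - 3/2)*(o - 1)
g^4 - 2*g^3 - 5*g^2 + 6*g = g*(g - 3)*(g - 1)*(g + 2)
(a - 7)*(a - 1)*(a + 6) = a^3 - 2*a^2 - 41*a + 42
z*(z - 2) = z^2 - 2*z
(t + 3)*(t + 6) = t^2 + 9*t + 18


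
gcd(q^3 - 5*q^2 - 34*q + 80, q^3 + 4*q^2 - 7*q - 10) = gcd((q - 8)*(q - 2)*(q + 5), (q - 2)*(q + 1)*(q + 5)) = q^2 + 3*q - 10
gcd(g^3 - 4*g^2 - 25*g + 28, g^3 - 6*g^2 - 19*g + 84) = g^2 - 3*g - 28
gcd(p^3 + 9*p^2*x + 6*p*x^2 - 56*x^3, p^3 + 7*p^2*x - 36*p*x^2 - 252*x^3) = p + 7*x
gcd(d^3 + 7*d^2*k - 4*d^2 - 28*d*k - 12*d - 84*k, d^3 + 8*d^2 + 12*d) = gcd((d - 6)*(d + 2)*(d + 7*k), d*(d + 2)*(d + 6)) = d + 2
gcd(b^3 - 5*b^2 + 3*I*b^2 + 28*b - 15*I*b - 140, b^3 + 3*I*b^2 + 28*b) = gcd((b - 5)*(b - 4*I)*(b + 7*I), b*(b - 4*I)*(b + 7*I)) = b^2 + 3*I*b + 28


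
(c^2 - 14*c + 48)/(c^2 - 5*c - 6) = (c - 8)/(c + 1)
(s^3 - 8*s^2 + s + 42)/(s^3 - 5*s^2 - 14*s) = (s - 3)/s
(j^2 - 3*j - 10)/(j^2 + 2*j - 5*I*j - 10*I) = (j - 5)/(j - 5*I)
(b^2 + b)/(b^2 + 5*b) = (b + 1)/(b + 5)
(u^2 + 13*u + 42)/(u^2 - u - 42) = (u + 7)/(u - 7)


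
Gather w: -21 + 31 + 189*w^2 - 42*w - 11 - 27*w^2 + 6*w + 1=162*w^2 - 36*w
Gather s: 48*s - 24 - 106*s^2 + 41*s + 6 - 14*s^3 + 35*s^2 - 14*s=-14*s^3 - 71*s^2 + 75*s - 18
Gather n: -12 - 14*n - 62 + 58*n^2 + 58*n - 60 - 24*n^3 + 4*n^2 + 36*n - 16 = -24*n^3 + 62*n^2 + 80*n - 150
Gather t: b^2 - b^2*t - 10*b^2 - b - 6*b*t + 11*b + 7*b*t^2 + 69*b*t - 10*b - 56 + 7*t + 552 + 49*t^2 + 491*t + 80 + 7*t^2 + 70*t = -9*b^2 + t^2*(7*b + 56) + t*(-b^2 + 63*b + 568) + 576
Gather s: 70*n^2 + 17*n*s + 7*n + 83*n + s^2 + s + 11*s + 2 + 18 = 70*n^2 + 90*n + s^2 + s*(17*n + 12) + 20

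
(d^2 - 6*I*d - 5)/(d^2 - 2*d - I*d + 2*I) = (d - 5*I)/(d - 2)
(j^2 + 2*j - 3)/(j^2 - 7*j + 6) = (j + 3)/(j - 6)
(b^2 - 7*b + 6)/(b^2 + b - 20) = (b^2 - 7*b + 6)/(b^2 + b - 20)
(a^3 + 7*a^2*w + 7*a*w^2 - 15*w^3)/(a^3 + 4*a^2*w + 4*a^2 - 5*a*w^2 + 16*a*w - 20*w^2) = (a + 3*w)/(a + 4)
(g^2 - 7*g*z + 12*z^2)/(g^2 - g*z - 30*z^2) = (-g^2 + 7*g*z - 12*z^2)/(-g^2 + g*z + 30*z^2)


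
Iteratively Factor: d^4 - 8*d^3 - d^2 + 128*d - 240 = (d - 3)*(d^3 - 5*d^2 - 16*d + 80) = (d - 3)*(d + 4)*(d^2 - 9*d + 20) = (d - 5)*(d - 3)*(d + 4)*(d - 4)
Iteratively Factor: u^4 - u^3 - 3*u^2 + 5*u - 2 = (u - 1)*(u^3 - 3*u + 2) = (u - 1)^2*(u^2 + u - 2) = (u - 1)^2*(u + 2)*(u - 1)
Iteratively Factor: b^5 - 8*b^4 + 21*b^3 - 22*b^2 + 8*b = (b - 1)*(b^4 - 7*b^3 + 14*b^2 - 8*b) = (b - 2)*(b - 1)*(b^3 - 5*b^2 + 4*b) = (b - 4)*(b - 2)*(b - 1)*(b^2 - b) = (b - 4)*(b - 2)*(b - 1)^2*(b)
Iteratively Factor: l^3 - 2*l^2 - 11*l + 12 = (l - 4)*(l^2 + 2*l - 3) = (l - 4)*(l + 3)*(l - 1)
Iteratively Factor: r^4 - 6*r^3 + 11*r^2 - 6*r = (r)*(r^3 - 6*r^2 + 11*r - 6) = r*(r - 3)*(r^2 - 3*r + 2) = r*(r - 3)*(r - 2)*(r - 1)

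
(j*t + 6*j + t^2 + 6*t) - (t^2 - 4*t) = j*t + 6*j + 10*t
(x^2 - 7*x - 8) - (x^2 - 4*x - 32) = 24 - 3*x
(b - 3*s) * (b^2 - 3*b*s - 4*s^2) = b^3 - 6*b^2*s + 5*b*s^2 + 12*s^3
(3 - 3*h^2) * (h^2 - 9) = -3*h^4 + 30*h^2 - 27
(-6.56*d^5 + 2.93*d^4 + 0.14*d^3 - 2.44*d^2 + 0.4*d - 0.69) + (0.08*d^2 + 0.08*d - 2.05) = -6.56*d^5 + 2.93*d^4 + 0.14*d^3 - 2.36*d^2 + 0.48*d - 2.74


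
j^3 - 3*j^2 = j^2*(j - 3)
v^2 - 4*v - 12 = (v - 6)*(v + 2)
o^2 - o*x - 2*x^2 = (o - 2*x)*(o + x)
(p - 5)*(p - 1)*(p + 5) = p^3 - p^2 - 25*p + 25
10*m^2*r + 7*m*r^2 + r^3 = r*(2*m + r)*(5*m + r)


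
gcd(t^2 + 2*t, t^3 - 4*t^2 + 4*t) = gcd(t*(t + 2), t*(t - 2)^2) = t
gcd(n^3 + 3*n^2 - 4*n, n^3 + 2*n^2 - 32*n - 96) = n + 4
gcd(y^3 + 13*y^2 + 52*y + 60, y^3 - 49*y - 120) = y + 5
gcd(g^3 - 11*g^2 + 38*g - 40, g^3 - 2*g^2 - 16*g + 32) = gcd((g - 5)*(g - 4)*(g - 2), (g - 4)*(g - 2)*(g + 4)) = g^2 - 6*g + 8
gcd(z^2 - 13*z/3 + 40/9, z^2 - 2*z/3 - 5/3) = z - 5/3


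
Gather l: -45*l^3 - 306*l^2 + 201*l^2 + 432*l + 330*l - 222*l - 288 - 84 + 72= -45*l^3 - 105*l^2 + 540*l - 300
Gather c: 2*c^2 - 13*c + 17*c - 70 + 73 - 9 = 2*c^2 + 4*c - 6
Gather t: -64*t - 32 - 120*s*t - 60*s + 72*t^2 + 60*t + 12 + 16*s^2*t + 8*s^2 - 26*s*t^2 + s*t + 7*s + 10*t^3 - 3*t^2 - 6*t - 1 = 8*s^2 - 53*s + 10*t^3 + t^2*(69 - 26*s) + t*(16*s^2 - 119*s - 10) - 21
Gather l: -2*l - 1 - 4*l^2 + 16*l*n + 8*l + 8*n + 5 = -4*l^2 + l*(16*n + 6) + 8*n + 4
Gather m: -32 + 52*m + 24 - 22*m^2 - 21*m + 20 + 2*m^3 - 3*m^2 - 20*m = 2*m^3 - 25*m^2 + 11*m + 12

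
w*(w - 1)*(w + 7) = w^3 + 6*w^2 - 7*w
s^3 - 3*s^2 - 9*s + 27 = (s - 3)^2*(s + 3)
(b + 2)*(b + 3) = b^2 + 5*b + 6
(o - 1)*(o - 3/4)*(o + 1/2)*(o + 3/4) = o^4 - o^3/2 - 17*o^2/16 + 9*o/32 + 9/32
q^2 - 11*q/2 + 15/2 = (q - 3)*(q - 5/2)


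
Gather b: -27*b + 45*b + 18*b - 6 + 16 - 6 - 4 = 36*b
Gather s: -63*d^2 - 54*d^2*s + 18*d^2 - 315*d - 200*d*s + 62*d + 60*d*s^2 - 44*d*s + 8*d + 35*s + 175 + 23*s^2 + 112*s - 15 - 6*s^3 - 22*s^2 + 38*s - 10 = -45*d^2 - 245*d - 6*s^3 + s^2*(60*d + 1) + s*(-54*d^2 - 244*d + 185) + 150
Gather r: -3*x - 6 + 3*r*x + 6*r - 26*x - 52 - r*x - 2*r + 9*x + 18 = r*(2*x + 4) - 20*x - 40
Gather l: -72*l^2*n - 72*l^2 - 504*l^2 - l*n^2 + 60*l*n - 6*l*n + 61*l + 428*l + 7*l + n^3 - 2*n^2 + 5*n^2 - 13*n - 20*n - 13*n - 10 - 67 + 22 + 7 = l^2*(-72*n - 576) + l*(-n^2 + 54*n + 496) + n^3 + 3*n^2 - 46*n - 48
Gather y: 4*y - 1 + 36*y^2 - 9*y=36*y^2 - 5*y - 1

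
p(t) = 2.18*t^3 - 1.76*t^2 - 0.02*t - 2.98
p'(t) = 6.54*t^2 - 3.52*t - 0.02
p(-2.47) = -46.52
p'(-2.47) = 48.57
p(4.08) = 115.70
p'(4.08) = 94.49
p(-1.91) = -24.55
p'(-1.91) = 30.56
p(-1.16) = -8.73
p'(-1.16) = 12.86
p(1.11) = -2.19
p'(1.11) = 4.13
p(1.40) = -0.48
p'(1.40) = 7.87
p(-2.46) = -46.04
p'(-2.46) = 48.22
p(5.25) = 263.86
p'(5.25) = 161.76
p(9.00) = 1443.50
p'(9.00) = 498.04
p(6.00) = 404.42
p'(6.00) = 214.30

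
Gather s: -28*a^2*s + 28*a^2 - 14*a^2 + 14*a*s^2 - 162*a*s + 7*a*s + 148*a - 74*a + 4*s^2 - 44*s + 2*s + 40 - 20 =14*a^2 + 74*a + s^2*(14*a + 4) + s*(-28*a^2 - 155*a - 42) + 20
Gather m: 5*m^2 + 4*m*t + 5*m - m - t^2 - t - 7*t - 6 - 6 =5*m^2 + m*(4*t + 4) - t^2 - 8*t - 12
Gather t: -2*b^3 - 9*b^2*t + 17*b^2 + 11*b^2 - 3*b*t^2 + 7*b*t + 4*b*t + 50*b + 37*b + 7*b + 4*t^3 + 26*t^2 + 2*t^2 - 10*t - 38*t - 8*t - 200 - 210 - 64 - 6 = -2*b^3 + 28*b^2 + 94*b + 4*t^3 + t^2*(28 - 3*b) + t*(-9*b^2 + 11*b - 56) - 480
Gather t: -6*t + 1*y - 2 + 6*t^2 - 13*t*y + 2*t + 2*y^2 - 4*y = 6*t^2 + t*(-13*y - 4) + 2*y^2 - 3*y - 2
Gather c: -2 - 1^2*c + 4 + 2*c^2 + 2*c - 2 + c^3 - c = c^3 + 2*c^2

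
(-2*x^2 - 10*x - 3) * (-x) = 2*x^3 + 10*x^2 + 3*x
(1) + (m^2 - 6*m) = m^2 - 6*m + 1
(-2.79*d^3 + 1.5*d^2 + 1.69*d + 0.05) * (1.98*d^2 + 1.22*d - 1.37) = -5.5242*d^5 - 0.4338*d^4 + 8.9985*d^3 + 0.1058*d^2 - 2.2543*d - 0.0685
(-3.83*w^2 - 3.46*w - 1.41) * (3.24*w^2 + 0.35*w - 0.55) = -12.4092*w^4 - 12.5509*w^3 - 3.6729*w^2 + 1.4095*w + 0.7755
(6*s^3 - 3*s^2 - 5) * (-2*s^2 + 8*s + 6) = -12*s^5 + 54*s^4 + 12*s^3 - 8*s^2 - 40*s - 30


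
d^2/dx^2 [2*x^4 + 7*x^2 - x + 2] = 24*x^2 + 14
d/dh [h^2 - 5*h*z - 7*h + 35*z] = 2*h - 5*z - 7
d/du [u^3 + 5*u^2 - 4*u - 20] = 3*u^2 + 10*u - 4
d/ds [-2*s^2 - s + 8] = -4*s - 1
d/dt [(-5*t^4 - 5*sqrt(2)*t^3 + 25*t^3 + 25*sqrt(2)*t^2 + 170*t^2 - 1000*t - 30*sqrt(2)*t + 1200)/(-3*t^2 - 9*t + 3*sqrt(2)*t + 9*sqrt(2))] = 10*(t^5 - sqrt(2)*t^4 + 2*t^4 - 17*t^3 + 2*sqrt(2)*t^3 - 155*t^2 + 29*sqrt(2)*t^2 + 102*sqrt(2)*t + 270*t - 420*sqrt(2) + 342)/(3*(t^4 - 2*sqrt(2)*t^3 + 6*t^3 - 12*sqrt(2)*t^2 + 11*t^2 - 18*sqrt(2)*t + 12*t + 18))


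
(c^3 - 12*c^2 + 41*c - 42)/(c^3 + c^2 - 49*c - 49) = (c^2 - 5*c + 6)/(c^2 + 8*c + 7)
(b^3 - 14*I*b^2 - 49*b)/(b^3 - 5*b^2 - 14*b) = (-b^2 + 14*I*b + 49)/(-b^2 + 5*b + 14)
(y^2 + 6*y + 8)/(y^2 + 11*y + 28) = (y + 2)/(y + 7)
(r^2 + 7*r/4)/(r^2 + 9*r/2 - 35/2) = r*(4*r + 7)/(2*(2*r^2 + 9*r - 35))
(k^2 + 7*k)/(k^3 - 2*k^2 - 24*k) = (k + 7)/(k^2 - 2*k - 24)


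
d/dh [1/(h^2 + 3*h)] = (-2*h - 3)/(h^2*(h + 3)^2)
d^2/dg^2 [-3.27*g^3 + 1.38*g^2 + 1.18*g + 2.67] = 2.76 - 19.62*g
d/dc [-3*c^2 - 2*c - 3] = -6*c - 2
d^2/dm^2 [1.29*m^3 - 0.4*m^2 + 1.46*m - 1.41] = 7.74*m - 0.8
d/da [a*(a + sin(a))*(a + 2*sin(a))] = 3*a^2*cos(a) + 3*a^2 + 6*a*sin(a) + 2*a*sin(2*a) + 2*sin(a)^2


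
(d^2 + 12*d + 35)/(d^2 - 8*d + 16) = (d^2 + 12*d + 35)/(d^2 - 8*d + 16)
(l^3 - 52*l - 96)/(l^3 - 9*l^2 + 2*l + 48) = (l + 6)/(l - 3)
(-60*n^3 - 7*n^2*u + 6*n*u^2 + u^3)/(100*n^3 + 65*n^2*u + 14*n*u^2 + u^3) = (-3*n + u)/(5*n + u)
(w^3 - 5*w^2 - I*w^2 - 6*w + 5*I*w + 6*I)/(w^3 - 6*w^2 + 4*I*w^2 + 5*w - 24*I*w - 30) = (w + 1)/(w + 5*I)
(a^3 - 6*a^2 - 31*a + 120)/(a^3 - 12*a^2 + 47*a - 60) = (a^2 - 3*a - 40)/(a^2 - 9*a + 20)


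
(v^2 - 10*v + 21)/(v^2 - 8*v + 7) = (v - 3)/(v - 1)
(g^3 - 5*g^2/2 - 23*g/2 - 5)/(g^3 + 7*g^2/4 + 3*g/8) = 4*(2*g^3 - 5*g^2 - 23*g - 10)/(g*(8*g^2 + 14*g + 3))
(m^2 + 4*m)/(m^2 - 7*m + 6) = m*(m + 4)/(m^2 - 7*m + 6)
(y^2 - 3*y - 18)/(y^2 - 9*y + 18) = (y + 3)/(y - 3)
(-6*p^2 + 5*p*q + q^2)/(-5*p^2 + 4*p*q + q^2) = (6*p + q)/(5*p + q)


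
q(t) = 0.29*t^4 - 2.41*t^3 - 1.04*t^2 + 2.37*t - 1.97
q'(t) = 1.16*t^3 - 7.23*t^2 - 2.08*t + 2.37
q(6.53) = -174.60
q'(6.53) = 3.49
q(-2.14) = 17.90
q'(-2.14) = -37.66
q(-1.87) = 9.27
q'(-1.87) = -26.61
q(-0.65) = -3.24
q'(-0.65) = 0.35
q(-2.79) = 53.23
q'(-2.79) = -73.30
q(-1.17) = -1.76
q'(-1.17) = -6.95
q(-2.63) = 42.32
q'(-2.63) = -63.27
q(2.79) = -38.22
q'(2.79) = -34.52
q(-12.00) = 9997.75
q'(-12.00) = -3018.27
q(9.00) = 80.92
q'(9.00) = 243.66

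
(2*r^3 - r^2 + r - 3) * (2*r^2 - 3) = 4*r^5 - 2*r^4 - 4*r^3 - 3*r^2 - 3*r + 9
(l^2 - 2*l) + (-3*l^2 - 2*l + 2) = -2*l^2 - 4*l + 2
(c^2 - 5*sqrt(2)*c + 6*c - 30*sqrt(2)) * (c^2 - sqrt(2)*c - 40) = c^4 - 6*sqrt(2)*c^3 + 6*c^3 - 36*sqrt(2)*c^2 - 30*c^2 - 180*c + 200*sqrt(2)*c + 1200*sqrt(2)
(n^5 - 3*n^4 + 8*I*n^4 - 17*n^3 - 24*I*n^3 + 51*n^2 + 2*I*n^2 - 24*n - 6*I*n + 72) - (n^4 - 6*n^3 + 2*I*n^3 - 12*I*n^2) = n^5 - 4*n^4 + 8*I*n^4 - 11*n^3 - 26*I*n^3 + 51*n^2 + 14*I*n^2 - 24*n - 6*I*n + 72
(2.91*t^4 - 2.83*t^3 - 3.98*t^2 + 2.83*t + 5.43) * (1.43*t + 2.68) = 4.1613*t^5 + 3.7519*t^4 - 13.2758*t^3 - 6.6195*t^2 + 15.3493*t + 14.5524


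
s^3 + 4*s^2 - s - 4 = (s - 1)*(s + 1)*(s + 4)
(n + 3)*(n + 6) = n^2 + 9*n + 18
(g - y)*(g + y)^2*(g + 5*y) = g^4 + 6*g^3*y + 4*g^2*y^2 - 6*g*y^3 - 5*y^4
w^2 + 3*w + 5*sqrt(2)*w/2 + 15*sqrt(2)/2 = (w + 3)*(w + 5*sqrt(2)/2)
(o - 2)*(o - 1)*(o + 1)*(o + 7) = o^4 + 5*o^3 - 15*o^2 - 5*o + 14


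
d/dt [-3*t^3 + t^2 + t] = -9*t^2 + 2*t + 1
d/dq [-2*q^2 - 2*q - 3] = -4*q - 2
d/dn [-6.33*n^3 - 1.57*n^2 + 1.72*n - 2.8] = -18.99*n^2 - 3.14*n + 1.72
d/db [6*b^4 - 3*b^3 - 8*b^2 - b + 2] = 24*b^3 - 9*b^2 - 16*b - 1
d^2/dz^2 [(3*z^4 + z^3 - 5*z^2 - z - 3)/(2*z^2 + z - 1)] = 6*(4*z^6 + 6*z^5 - 3*z^4 - 5*z^3 - 17*z^2 - 7*z - 5)/(8*z^6 + 12*z^5 - 6*z^4 - 11*z^3 + 3*z^2 + 3*z - 1)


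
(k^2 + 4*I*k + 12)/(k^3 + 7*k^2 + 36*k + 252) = (k - 2*I)/(k^2 + k*(7 - 6*I) - 42*I)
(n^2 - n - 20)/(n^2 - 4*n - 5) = (n + 4)/(n + 1)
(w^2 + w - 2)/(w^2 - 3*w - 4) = (-w^2 - w + 2)/(-w^2 + 3*w + 4)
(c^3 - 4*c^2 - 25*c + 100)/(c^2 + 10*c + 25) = (c^2 - 9*c + 20)/(c + 5)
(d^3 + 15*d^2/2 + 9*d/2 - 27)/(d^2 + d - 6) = (d^2 + 9*d/2 - 9)/(d - 2)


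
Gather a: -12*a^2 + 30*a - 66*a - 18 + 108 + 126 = -12*a^2 - 36*a + 216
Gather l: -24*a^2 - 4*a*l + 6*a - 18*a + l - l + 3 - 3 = -24*a^2 - 4*a*l - 12*a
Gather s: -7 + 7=0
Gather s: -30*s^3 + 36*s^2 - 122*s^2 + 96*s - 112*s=-30*s^3 - 86*s^2 - 16*s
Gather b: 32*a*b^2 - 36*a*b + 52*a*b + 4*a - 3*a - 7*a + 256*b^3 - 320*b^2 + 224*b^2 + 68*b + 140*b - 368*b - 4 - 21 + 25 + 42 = -6*a + 256*b^3 + b^2*(32*a - 96) + b*(16*a - 160) + 42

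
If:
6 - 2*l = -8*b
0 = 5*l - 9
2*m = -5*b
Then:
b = -3/10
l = 9/5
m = 3/4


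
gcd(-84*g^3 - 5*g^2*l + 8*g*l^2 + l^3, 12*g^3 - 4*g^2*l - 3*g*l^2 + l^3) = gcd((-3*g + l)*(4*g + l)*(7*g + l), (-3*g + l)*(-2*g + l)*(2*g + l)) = 3*g - l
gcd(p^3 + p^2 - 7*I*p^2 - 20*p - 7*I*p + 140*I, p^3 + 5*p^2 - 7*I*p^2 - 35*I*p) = p^2 + p*(5 - 7*I) - 35*I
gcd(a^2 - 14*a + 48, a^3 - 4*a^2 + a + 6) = 1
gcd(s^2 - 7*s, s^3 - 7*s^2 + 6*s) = s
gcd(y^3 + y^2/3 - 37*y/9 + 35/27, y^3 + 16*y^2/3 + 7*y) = y + 7/3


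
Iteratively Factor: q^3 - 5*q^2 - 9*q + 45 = (q + 3)*(q^2 - 8*q + 15) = (q - 3)*(q + 3)*(q - 5)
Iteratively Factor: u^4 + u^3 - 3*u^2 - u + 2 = (u + 1)*(u^3 - 3*u + 2) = (u - 1)*(u + 1)*(u^2 + u - 2) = (u - 1)*(u + 1)*(u + 2)*(u - 1)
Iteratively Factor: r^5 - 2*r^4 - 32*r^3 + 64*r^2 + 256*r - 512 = (r - 4)*(r^4 + 2*r^3 - 24*r^2 - 32*r + 128) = (r - 4)*(r + 4)*(r^3 - 2*r^2 - 16*r + 32) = (r - 4)*(r - 2)*(r + 4)*(r^2 - 16) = (r - 4)*(r - 2)*(r + 4)^2*(r - 4)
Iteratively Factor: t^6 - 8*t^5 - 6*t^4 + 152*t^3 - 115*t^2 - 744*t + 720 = (t + 3)*(t^5 - 11*t^4 + 27*t^3 + 71*t^2 - 328*t + 240) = (t - 4)*(t + 3)*(t^4 - 7*t^3 - t^2 + 67*t - 60) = (t - 4)*(t + 3)^2*(t^3 - 10*t^2 + 29*t - 20) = (t - 5)*(t - 4)*(t + 3)^2*(t^2 - 5*t + 4) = (t - 5)*(t - 4)*(t - 1)*(t + 3)^2*(t - 4)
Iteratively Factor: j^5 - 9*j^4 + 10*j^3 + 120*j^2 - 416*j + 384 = (j - 4)*(j^4 - 5*j^3 - 10*j^2 + 80*j - 96) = (j - 4)*(j - 2)*(j^3 - 3*j^2 - 16*j + 48) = (j - 4)*(j - 3)*(j - 2)*(j^2 - 16) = (j - 4)*(j - 3)*(j - 2)*(j + 4)*(j - 4)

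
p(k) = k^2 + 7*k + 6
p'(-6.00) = -5.00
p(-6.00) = 0.00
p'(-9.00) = -11.00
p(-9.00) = 24.00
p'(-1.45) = 4.10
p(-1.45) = -2.05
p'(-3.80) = -0.60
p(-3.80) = -6.16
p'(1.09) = 9.18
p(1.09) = 14.82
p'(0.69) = 8.38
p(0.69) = 11.31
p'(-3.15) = 0.70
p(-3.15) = -6.13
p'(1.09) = 9.18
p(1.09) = 14.82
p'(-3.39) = 0.22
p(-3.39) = -6.24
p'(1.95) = 10.90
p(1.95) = 23.45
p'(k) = 2*k + 7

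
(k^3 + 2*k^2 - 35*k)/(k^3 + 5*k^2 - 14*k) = (k - 5)/(k - 2)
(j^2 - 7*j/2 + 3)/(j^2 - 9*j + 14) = (j - 3/2)/(j - 7)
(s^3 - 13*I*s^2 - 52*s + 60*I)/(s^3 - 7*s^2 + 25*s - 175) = (s^2 - 8*I*s - 12)/(s^2 + s*(-7 + 5*I) - 35*I)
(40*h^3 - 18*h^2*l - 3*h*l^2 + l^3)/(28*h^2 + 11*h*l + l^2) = (10*h^2 - 7*h*l + l^2)/(7*h + l)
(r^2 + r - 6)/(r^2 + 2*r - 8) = (r + 3)/(r + 4)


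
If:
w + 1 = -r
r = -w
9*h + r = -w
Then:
No Solution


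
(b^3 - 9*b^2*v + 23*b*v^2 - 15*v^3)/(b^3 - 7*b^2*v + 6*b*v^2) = (-b^2 + 8*b*v - 15*v^2)/(b*(-b + 6*v))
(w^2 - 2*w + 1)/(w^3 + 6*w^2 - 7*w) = (w - 1)/(w*(w + 7))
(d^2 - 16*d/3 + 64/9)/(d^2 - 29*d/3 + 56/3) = (d - 8/3)/(d - 7)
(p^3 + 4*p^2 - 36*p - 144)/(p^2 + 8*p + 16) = (p^2 - 36)/(p + 4)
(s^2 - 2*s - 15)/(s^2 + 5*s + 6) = (s - 5)/(s + 2)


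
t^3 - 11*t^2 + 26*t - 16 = (t - 8)*(t - 2)*(t - 1)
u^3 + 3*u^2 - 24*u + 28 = (u - 2)^2*(u + 7)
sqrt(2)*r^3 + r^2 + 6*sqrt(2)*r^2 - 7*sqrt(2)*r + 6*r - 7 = (r - 1)*(r + 7)*(sqrt(2)*r + 1)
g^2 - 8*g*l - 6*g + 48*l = (g - 6)*(g - 8*l)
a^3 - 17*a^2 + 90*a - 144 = (a - 8)*(a - 6)*(a - 3)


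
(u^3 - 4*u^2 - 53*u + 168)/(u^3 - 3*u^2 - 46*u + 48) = (u^2 + 4*u - 21)/(u^2 + 5*u - 6)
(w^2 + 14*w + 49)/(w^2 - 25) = (w^2 + 14*w + 49)/(w^2 - 25)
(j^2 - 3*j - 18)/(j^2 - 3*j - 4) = (-j^2 + 3*j + 18)/(-j^2 + 3*j + 4)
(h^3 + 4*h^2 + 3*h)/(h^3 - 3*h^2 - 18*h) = (h + 1)/(h - 6)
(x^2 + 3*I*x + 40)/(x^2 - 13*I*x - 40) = (x + 8*I)/(x - 8*I)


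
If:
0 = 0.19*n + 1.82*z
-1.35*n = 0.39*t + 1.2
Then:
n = -9.57894736842105*z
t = 33.1578947368421*z - 3.07692307692308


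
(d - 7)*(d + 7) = d^2 - 49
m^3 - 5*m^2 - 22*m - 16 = (m - 8)*(m + 1)*(m + 2)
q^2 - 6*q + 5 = (q - 5)*(q - 1)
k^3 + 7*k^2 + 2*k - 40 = (k - 2)*(k + 4)*(k + 5)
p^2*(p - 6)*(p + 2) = p^4 - 4*p^3 - 12*p^2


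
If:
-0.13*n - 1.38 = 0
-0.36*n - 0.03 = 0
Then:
No Solution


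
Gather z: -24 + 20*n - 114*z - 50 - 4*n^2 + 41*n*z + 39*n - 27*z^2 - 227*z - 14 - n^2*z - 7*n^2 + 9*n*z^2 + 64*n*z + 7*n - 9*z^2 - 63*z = -11*n^2 + 66*n + z^2*(9*n - 36) + z*(-n^2 + 105*n - 404) - 88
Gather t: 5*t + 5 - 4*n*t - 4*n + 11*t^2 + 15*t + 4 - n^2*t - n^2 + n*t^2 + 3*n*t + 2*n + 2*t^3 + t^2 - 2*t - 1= -n^2 - 2*n + 2*t^3 + t^2*(n + 12) + t*(-n^2 - n + 18) + 8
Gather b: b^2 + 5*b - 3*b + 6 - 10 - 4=b^2 + 2*b - 8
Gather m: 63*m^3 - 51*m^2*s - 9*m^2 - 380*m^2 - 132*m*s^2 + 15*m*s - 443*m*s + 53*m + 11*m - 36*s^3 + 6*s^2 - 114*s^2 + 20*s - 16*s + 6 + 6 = 63*m^3 + m^2*(-51*s - 389) + m*(-132*s^2 - 428*s + 64) - 36*s^3 - 108*s^2 + 4*s + 12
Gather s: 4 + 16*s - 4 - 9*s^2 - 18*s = -9*s^2 - 2*s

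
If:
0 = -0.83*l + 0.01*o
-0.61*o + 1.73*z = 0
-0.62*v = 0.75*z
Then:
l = 0.0341694647442228*z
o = 2.83606557377049*z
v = -1.20967741935484*z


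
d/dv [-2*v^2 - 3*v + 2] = -4*v - 3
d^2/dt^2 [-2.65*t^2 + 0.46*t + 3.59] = -5.30000000000000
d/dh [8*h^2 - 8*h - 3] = 16*h - 8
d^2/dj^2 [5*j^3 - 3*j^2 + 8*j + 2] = 30*j - 6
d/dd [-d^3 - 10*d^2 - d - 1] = -3*d^2 - 20*d - 1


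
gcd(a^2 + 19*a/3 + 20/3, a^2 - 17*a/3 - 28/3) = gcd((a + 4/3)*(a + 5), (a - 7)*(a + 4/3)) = a + 4/3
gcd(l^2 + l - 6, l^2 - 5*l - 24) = l + 3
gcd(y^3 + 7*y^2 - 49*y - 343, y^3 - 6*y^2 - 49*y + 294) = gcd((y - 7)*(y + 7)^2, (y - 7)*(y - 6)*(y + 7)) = y^2 - 49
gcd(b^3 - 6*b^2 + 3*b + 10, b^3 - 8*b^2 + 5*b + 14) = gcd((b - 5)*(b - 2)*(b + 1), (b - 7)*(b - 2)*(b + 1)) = b^2 - b - 2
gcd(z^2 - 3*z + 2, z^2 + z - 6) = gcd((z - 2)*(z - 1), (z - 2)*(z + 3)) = z - 2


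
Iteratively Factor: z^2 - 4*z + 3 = (z - 3)*(z - 1)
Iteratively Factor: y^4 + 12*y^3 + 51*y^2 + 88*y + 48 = (y + 1)*(y^3 + 11*y^2 + 40*y + 48) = (y + 1)*(y + 4)*(y^2 + 7*y + 12) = (y + 1)*(y + 3)*(y + 4)*(y + 4)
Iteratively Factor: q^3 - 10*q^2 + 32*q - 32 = (q - 2)*(q^2 - 8*q + 16) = (q - 4)*(q - 2)*(q - 4)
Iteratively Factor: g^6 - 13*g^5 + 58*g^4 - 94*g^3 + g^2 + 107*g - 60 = (g - 3)*(g^5 - 10*g^4 + 28*g^3 - 10*g^2 - 29*g + 20) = (g - 3)*(g + 1)*(g^4 - 11*g^3 + 39*g^2 - 49*g + 20) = (g - 3)*(g - 1)*(g + 1)*(g^3 - 10*g^2 + 29*g - 20) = (g - 4)*(g - 3)*(g - 1)*(g + 1)*(g^2 - 6*g + 5) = (g - 5)*(g - 4)*(g - 3)*(g - 1)*(g + 1)*(g - 1)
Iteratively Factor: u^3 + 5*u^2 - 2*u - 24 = (u + 3)*(u^2 + 2*u - 8) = (u + 3)*(u + 4)*(u - 2)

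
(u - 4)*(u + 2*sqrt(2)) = u^2 - 4*u + 2*sqrt(2)*u - 8*sqrt(2)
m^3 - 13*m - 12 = (m - 4)*(m + 1)*(m + 3)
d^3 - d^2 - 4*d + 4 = (d - 2)*(d - 1)*(d + 2)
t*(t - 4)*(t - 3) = t^3 - 7*t^2 + 12*t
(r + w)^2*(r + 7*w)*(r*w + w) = r^4*w + 9*r^3*w^2 + r^3*w + 15*r^2*w^3 + 9*r^2*w^2 + 7*r*w^4 + 15*r*w^3 + 7*w^4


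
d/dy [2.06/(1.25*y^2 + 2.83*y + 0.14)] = (-5.15*y - 5.8298)/(1.25*y^2 + 2.83*y + 0.14)^2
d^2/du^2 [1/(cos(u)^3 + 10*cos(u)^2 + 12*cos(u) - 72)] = (-18*sin(u)^4 + 164*sin(u)^2 - 19*cos(u) - cos(3*u) - 50)/(2*(cos(u) - 2)^3*(cos(u) + 6)^4)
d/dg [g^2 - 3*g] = 2*g - 3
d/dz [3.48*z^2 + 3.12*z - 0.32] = 6.96*z + 3.12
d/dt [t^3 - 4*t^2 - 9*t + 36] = 3*t^2 - 8*t - 9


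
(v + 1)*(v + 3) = v^2 + 4*v + 3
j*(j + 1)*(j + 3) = j^3 + 4*j^2 + 3*j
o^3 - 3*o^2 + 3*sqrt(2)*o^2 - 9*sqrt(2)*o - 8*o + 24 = (o - 3)*(o - sqrt(2))*(o + 4*sqrt(2))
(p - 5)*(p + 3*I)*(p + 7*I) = p^3 - 5*p^2 + 10*I*p^2 - 21*p - 50*I*p + 105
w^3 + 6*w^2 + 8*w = w*(w + 2)*(w + 4)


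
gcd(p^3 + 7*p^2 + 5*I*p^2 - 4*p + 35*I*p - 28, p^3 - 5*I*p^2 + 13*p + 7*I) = p + I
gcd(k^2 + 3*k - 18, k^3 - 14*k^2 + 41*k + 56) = 1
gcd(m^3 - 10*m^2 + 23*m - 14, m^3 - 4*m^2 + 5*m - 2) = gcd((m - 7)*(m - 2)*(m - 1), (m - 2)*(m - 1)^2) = m^2 - 3*m + 2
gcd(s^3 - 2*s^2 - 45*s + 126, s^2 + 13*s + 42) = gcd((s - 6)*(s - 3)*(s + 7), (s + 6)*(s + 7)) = s + 7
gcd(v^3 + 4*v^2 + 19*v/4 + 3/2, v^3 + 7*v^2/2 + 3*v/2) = v + 1/2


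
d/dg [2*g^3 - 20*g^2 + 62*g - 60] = 6*g^2 - 40*g + 62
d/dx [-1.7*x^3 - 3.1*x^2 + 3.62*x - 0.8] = -5.1*x^2 - 6.2*x + 3.62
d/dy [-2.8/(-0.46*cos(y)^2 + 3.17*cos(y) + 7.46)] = (2.576*cos(y) - 8.876)*sin(y)/(-0.46*cos(y)^2 + 3.17*cos(y) + 7.46)^2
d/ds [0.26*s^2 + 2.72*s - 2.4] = 0.52*s + 2.72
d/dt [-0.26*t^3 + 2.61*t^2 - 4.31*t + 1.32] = -0.78*t^2 + 5.22*t - 4.31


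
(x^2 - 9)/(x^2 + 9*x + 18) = (x - 3)/(x + 6)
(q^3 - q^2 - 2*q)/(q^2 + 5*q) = (q^2 - q - 2)/(q + 5)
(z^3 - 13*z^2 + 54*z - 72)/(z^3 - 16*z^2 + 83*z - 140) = (z^2 - 9*z + 18)/(z^2 - 12*z + 35)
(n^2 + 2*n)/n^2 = (n + 2)/n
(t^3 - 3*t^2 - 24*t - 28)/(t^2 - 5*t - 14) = t + 2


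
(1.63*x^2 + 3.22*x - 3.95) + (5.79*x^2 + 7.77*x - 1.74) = 7.42*x^2 + 10.99*x - 5.69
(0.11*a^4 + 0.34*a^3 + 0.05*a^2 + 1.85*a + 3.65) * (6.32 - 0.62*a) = -0.0682*a^5 + 0.4844*a^4 + 2.1178*a^3 - 0.831*a^2 + 9.429*a + 23.068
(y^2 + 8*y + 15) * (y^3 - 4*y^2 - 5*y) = y^5 + 4*y^4 - 22*y^3 - 100*y^2 - 75*y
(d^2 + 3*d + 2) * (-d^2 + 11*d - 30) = -d^4 + 8*d^3 + d^2 - 68*d - 60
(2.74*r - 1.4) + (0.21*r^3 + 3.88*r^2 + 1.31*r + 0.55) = 0.21*r^3 + 3.88*r^2 + 4.05*r - 0.85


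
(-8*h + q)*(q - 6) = -8*h*q + 48*h + q^2 - 6*q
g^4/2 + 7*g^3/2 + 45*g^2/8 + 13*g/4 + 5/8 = (g/2 + 1/2)*(g + 1/2)^2*(g + 5)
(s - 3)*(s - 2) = s^2 - 5*s + 6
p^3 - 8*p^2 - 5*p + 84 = (p - 7)*(p - 4)*(p + 3)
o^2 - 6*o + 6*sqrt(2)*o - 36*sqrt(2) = (o - 6)*(o + 6*sqrt(2))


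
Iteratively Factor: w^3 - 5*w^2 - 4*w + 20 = (w + 2)*(w^2 - 7*w + 10) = (w - 2)*(w + 2)*(w - 5)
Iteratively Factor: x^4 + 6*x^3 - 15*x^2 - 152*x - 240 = (x + 4)*(x^3 + 2*x^2 - 23*x - 60) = (x - 5)*(x + 4)*(x^2 + 7*x + 12) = (x - 5)*(x + 4)^2*(x + 3)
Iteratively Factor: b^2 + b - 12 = (b + 4)*(b - 3)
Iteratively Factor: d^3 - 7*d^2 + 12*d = (d)*(d^2 - 7*d + 12) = d*(d - 3)*(d - 4)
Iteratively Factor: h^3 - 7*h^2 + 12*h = (h)*(h^2 - 7*h + 12) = h*(h - 3)*(h - 4)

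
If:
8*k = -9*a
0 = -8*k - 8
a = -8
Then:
No Solution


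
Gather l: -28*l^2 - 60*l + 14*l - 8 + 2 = -28*l^2 - 46*l - 6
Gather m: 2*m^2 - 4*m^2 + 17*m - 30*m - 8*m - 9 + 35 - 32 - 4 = -2*m^2 - 21*m - 10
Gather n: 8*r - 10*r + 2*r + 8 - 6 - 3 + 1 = 0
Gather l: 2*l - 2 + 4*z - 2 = 2*l + 4*z - 4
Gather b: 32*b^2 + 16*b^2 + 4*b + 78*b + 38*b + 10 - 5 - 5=48*b^2 + 120*b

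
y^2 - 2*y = y*(y - 2)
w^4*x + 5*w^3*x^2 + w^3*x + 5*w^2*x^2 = w^2*(w + 5*x)*(w*x + x)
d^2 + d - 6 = (d - 2)*(d + 3)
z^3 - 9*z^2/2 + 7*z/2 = z*(z - 7/2)*(z - 1)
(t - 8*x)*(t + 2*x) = t^2 - 6*t*x - 16*x^2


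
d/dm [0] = 0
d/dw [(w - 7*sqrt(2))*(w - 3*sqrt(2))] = 2*w - 10*sqrt(2)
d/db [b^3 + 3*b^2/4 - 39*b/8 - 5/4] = 3*b^2 + 3*b/2 - 39/8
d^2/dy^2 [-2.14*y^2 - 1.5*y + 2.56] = -4.28000000000000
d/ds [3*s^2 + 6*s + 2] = 6*s + 6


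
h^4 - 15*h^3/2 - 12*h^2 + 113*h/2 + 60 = (h - 8)*(h - 3)*(h + 1)*(h + 5/2)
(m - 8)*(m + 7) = m^2 - m - 56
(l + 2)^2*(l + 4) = l^3 + 8*l^2 + 20*l + 16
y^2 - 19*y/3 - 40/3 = (y - 8)*(y + 5/3)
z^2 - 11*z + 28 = (z - 7)*(z - 4)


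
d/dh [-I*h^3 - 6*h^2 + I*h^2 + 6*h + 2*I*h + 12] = -3*I*h^2 + 2*h*(-6 + I) + 6 + 2*I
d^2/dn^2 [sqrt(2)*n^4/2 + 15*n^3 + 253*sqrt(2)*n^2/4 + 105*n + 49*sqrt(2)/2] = 6*sqrt(2)*n^2 + 90*n + 253*sqrt(2)/2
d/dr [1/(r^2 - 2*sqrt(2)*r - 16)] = 2*(-r + sqrt(2))/(-r^2 + 2*sqrt(2)*r + 16)^2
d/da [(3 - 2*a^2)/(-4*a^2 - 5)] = 44*a/(4*a^2 + 5)^2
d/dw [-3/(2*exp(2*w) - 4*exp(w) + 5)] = 12*(exp(w) - 1)*exp(w)/(2*exp(2*w) - 4*exp(w) + 5)^2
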